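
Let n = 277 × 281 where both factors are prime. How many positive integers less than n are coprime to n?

77280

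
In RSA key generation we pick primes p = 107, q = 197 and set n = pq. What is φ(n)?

φ(pq) = (p−1)(q−1) = 106 · 196 = 20776.

20776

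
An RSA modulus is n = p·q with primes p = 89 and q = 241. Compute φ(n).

φ(n) = (p − 1)(q − 1) = (89−1)(241−1) = 88·240 = 21120.

21120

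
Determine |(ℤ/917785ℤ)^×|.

633600

Factor 917785: 917785 = 5 · 11^2 · 37 · 41.
φ(5) = 5 − 1 = 4.
φ(11^2) = 11^1·(11−1) = 11·10 = 110.
φ(37) = 37 − 1 = 36.
φ(41) = 41 − 1 = 40.
Multiply: 4 · 110 · 36 · 40 = 633600.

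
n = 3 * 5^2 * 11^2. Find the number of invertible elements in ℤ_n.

φ(3) = 3 − 1 = 2.
φ(5^2) = 5^2 − 5^1 = 25 − 5 = 20.
φ(11^2) = 11^1·(11−1) = 11·10 = 110.
φ(9075) = 2 × 20 × 110 = 4400.

4400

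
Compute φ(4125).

2000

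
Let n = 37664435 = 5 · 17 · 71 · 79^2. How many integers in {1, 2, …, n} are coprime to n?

27605760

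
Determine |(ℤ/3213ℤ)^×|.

1728

Prime factorization: 3213 = 3^3 * 7 * 17.
φ(3^3) = 3^2·(3−1) = 9·2 = 18.
φ(7) = 7 − 1 = 6.
φ(17) = 17 − 1 = 16.
φ(3213) = 18 × 6 × 16 = 1728.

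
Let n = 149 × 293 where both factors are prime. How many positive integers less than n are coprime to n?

φ(pq) = (p−1)(q−1) = 148 · 292 = 43216.

43216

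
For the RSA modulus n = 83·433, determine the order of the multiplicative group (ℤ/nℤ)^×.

φ(83) = 83 − 1 = 82.
φ(433) = 433 − 1 = 432.
Multiply: 82 · 432 = 35424.

35424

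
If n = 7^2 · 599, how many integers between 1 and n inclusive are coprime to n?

φ(7^2) = 7^2 − 7^1 = 49 − 7 = 42.
φ(599) = 599 − 1 = 598.
Multiply: 42 · 598 = 25116.

25116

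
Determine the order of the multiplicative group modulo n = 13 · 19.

φ(247) = 247 · (1 − 1/13) · (1 − 1/19)
       = 247 · 216/247 = 216.

216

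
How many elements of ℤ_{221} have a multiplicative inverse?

192

Factor 221: 221 = 13 · 17.
φ(13) = 13 − 1 = 12.
φ(17) = 17 − 1 = 16.
φ(221) = 12 × 16 = 192.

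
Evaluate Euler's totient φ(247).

First factor: 247 = 13 · 19.
φ(247) = 247 · (1 − 1/13) · (1 − 1/19)
       = 247 · 216/247 = 216.

216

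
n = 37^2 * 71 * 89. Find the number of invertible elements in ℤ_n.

φ(8650711) = 8650711 · (1 − 1/37) · (1 − 1/71) · (1 − 1/89)
       = 8650711 · 221760/233803 = 8205120.

8205120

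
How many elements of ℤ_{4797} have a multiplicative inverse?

First factor: 4797 = 3^2 * 13 * 41.
φ(4797) = 4797 · (1 − 1/3) · (1 − 1/13) · (1 − 1/41)
       = 4797 · 960/1599 = 2880.

2880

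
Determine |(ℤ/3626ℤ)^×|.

3626 = 2 · 7**2 · 37.
φ(2) = 2 − 1 = 1.
φ(7^2) = 7^2 − 7^1 = 49 − 7 = 42.
φ(37) = 37 − 1 = 36.
Multiply: 1 · 42 · 36 = 1512.

1512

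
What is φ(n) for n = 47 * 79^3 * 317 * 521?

φ(3827155579781) = 3827155579781 · (1 − 1/47) · (1 − 1/79) · (1 − 1/317) · (1 − 1/521)
       = 3827155579781 · 589580160/613227941 = 3679569778560.

3679569778560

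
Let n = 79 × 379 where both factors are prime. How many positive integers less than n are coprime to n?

29484

φ(n) = (p − 1)(q − 1) = (79−1)(379−1) = 78·378 = 29484.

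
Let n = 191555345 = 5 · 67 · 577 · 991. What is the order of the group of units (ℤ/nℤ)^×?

150543360

φ(5) = 5 − 1 = 4.
φ(67) = 67 − 1 = 66.
φ(577) = 577 − 1 = 576.
φ(991) = 991 − 1 = 990.
Since φ is multiplicative, φ(191555345) = 4 · 66 · 576 · 990 = 150543360.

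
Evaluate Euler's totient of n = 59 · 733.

42456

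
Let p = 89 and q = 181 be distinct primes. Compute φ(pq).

φ(pq) = (p−1)(q−1) = 88 · 180 = 15840.

15840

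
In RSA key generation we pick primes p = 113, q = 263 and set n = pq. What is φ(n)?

29344

φ(29719) = 29719 · (1 − 1/113) · (1 − 1/263)
       = 29719 · 29344/29719 = 29344.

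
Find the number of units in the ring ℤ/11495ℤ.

First factor: 11495 = 5 × 11^2 × 19.
φ(11495) = 11495 · (1 − 1/5) · (1 − 1/11) · (1 − 1/19)
       = 11495 · 720/1045 = 7920.

7920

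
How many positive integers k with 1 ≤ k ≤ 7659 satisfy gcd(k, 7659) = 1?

Factor 7659: 7659 = 3^2 * 23 * 37.
φ(7659) = 7659 · (1 − 1/3) · (1 − 1/23) · (1 − 1/37)
       = 7659 · 1584/2553 = 4752.

4752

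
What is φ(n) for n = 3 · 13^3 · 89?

356928

φ(586599) = 586599 · (1 − 1/3) · (1 − 1/13) · (1 − 1/89)
       = 586599 · 2112/3471 = 356928.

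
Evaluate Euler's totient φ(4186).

Factor 4186: 4186 = 2 * 7 * 13 * 23.
φ(2) = 2 − 1 = 1.
φ(7) = 7 − 1 = 6.
φ(13) = 13 − 1 = 12.
φ(23) = 23 − 1 = 22.
φ(4186) = 1 × 6 × 12 × 22 = 1584.

1584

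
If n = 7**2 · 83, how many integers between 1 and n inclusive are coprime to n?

φ(4067) = 4067 · (1 − 1/7) · (1 − 1/83)
       = 4067 · 492/581 = 3444.

3444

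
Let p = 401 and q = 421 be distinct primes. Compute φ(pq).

φ(pq) = (p−1)(q−1) = 400 · 420 = 168000.

168000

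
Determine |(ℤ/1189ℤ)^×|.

First factor: 1189 = 29 * 41.
φ(29) = 29 − 1 = 28.
φ(41) = 41 − 1 = 40.
φ(1189) = 28 × 40 = 1120.

1120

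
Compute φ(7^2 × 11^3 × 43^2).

91780920

φ(120589931) = 120589931 · (1 − 1/7) · (1 − 1/11) · (1 − 1/43)
       = 120589931 · 2520/3311 = 91780920.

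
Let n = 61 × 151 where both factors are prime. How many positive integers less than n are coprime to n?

9000

For distinct primes, φ(pq) = (p−1)(q−1) = 60 × 150 = 9000.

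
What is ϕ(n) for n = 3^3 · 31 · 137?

73440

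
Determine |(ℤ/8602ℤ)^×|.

First factor: 8602 = 2 * 11 * 17 * 23.
φ(2) = 2 − 1 = 1.
φ(11) = 11 − 1 = 10.
φ(17) = 17 − 1 = 16.
φ(23) = 23 − 1 = 22.
φ(8602) = 1 × 10 × 16 × 22 = 3520.

3520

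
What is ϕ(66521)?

Prime factorization: 66521 = 7 · 13 · 17 · 43.
φ(66521) = 66521 · (1 − 1/7) · (1 − 1/13) · (1 − 1/17) · (1 − 1/43)
       = 66521 · 48384/66521 = 48384.

48384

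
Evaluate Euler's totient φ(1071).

576

Factor 1071: 1071 = 3**2 * 7 * 17.
φ(3^2) = 3^1·(3−1) = 3·2 = 6.
φ(7) = 7 − 1 = 6.
φ(17) = 17 − 1 = 16.
Since φ is multiplicative, φ(1071) = 6 · 6 · 16 = 576.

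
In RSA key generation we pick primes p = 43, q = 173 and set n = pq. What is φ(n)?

7224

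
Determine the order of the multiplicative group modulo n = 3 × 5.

φ(3) = 3 − 1 = 2.
φ(5) = 5 − 1 = 4.
Since φ is multiplicative, φ(15) = 2 · 4 = 8.

8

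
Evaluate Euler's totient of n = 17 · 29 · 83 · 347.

12710656

φ(17) = 17 − 1 = 16.
φ(29) = 29 − 1 = 28.
φ(83) = 83 − 1 = 82.
φ(347) = 347 − 1 = 346.
φ(14198893) = 16 × 28 × 82 × 346 = 12710656.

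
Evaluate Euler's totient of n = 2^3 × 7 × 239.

φ(13384) = 13384 · (1 − 1/2) · (1 − 1/7) · (1 − 1/239)
       = 13384 · 1428/3346 = 5712.

5712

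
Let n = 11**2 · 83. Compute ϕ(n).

φ(11^2) = 11^2 − 11^1 = 121 − 11 = 110.
φ(83) = 83 − 1 = 82.
Multiply: 110 · 82 = 9020.

9020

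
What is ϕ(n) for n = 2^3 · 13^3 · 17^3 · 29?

1050276864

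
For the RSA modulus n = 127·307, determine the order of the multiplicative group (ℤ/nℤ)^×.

For distinct primes, φ(pq) = (p−1)(q−1) = 126 × 306 = 38556.

38556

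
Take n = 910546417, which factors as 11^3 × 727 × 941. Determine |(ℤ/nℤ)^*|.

825752400

φ(910546417) = 910546417 · (1 − 1/11) · (1 − 1/727) · (1 − 1/941)
       = 910546417 · 6824400/7525177 = 825752400.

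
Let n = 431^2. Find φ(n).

185330

φ(431^2) = 431^1·(431−1) = 431·430 = 185330.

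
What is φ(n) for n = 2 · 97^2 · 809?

7524096

φ(2) = 2 − 1 = 1.
φ(97^2) = 97^1·(97−1) = 97·96 = 9312.
φ(809) = 809 − 1 = 808.
Since φ is multiplicative, φ(15223762) = 1 · 9312 · 808 = 7524096.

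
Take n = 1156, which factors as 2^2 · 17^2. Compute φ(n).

φ(1156) = 1156 · (1 − 1/2) · (1 − 1/17)
       = 1156 · 16/34 = 544.

544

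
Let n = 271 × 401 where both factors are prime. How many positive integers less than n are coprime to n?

φ(pq) = (p−1)(q−1) = 270 · 400 = 108000.

108000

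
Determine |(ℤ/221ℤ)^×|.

192

First factor: 221 = 13 · 17.
φ(13) = 13 − 1 = 12.
φ(17) = 17 − 1 = 16.
Since φ is multiplicative, φ(221) = 12 · 16 = 192.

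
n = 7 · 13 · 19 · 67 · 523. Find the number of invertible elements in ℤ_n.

φ(60585889) = 60585889 · (1 − 1/7) · (1 − 1/13) · (1 − 1/19) · (1 − 1/67) · (1 − 1/523)
       = 60585889 · 44649792/60585889 = 44649792.

44649792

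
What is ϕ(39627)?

39627 = 3^2 · 7 · 17 · 37.
φ(3^2) = 3^1·(3−1) = 3·2 = 6.
φ(7) = 7 − 1 = 6.
φ(17) = 17 − 1 = 16.
φ(37) = 37 − 1 = 36.
Since φ is multiplicative, φ(39627) = 6 · 6 · 16 · 36 = 20736.

20736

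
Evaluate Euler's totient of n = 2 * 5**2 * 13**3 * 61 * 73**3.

φ(2606744564450) = 2606744564450 · (1 − 1/2) · (1 − 1/5) · (1 − 1/13) · (1 − 1/61) · (1 − 1/73)
       = 2606744564450 · 207360/578890 = 933743116800.

933743116800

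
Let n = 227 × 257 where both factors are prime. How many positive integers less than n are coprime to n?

For distinct primes, φ(pq) = (p−1)(q−1) = 226 × 256 = 57856.

57856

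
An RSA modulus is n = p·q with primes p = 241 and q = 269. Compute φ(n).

64320

φ(pq) = (p−1)(q−1) = 240 · 268 = 64320.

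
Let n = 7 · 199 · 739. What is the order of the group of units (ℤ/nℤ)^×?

φ(7) = 7 − 1 = 6.
φ(199) = 199 − 1 = 198.
φ(739) = 739 − 1 = 738.
φ(1029427) = 6 × 198 × 738 = 876744.

876744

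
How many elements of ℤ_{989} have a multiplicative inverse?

924

Factor 989: 989 = 23 * 43.
φ(989) = 989 · (1 − 1/23) · (1 − 1/43)
       = 989 · 924/989 = 924.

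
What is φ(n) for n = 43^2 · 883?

1592892

φ(43^2) = 43^1·(43−1) = 43·42 = 1806.
φ(883) = 883 − 1 = 882.
Multiply: 1806 · 882 = 1592892.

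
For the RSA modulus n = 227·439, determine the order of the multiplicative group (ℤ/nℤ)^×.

98988

φ(99653) = 99653 · (1 − 1/227) · (1 − 1/439)
       = 99653 · 98988/99653 = 98988.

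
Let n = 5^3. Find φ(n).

100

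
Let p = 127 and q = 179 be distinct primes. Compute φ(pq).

φ(pq) = (p−1)(q−1) = 126 · 178 = 22428.

22428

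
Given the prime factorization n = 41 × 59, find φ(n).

φ(2419) = 2419 · (1 − 1/41) · (1 − 1/59)
       = 2419 · 2320/2419 = 2320.

2320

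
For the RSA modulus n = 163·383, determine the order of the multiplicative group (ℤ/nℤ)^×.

61884

φ(163) = 163 − 1 = 162.
φ(383) = 383 − 1 = 382.
Multiply: 162 · 382 = 61884.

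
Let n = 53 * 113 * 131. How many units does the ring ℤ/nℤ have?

φ(784559) = 784559 · (1 − 1/53) · (1 − 1/113) · (1 − 1/131)
       = 784559 · 757120/784559 = 757120.

757120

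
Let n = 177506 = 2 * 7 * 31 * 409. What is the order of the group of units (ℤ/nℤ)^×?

73440

φ(2) = 2 − 1 = 1.
φ(7) = 7 − 1 = 6.
φ(31) = 31 − 1 = 30.
φ(409) = 409 − 1 = 408.
Since φ is multiplicative, φ(177506) = 1 · 6 · 30 · 408 = 73440.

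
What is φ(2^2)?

φ(4) = 4 · (1 − 1/2)
       = 4 · 1/2 = 2.

2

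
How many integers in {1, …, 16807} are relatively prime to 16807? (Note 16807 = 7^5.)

14406

φ(16807) = 16807 · (1 − 1/7)
       = 16807 · 6/7 = 14406.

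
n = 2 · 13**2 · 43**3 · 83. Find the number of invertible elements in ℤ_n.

993401136

φ(2) = 2 − 1 = 1.
φ(13^2) = 13^1·(13−1) = 13·12 = 156.
φ(43^3) = 43^2·(43−1) = 1849·42 = 77658.
φ(83) = 83 − 1 = 82.
Since φ is multiplicative, φ(2230489378) = 1 · 156 · 77658 · 82 = 993401136.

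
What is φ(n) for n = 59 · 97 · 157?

φ(898511) = 898511 · (1 − 1/59) · (1 − 1/97) · (1 − 1/157)
       = 898511 · 868608/898511 = 868608.

868608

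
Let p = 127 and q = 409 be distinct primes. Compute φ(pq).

51408

For distinct primes, φ(pq) = (p−1)(q−1) = 126 × 408 = 51408.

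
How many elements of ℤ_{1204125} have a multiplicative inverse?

First factor: 1204125 = 3 · 5**3 · 13**2 · 19.
φ(1204125) = 1204125 · (1 − 1/3) · (1 − 1/5) · (1 − 1/13) · (1 − 1/19)
       = 1204125 · 1728/3705 = 561600.

561600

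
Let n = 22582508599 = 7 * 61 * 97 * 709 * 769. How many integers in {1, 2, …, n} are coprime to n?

18791792640

φ(22582508599) = 22582508599 · (1 − 1/7) · (1 − 1/61) · (1 − 1/97) · (1 − 1/709) · (1 − 1/769)
       = 22582508599 · 18791792640/22582508599 = 18791792640.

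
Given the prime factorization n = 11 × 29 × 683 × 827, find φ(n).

157732960

φ(11) = 11 − 1 = 10.
φ(29) = 29 − 1 = 28.
φ(683) = 683 − 1 = 682.
φ(827) = 827 − 1 = 826.
Since φ is multiplicative, φ(180184279) = 10 · 28 · 682 · 826 = 157732960.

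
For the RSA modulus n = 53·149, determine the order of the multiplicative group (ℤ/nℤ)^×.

For distinct primes, φ(pq) = (p−1)(q−1) = 52 × 148 = 7696.

7696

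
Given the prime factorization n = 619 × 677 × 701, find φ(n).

φ(619) = 619 − 1 = 618.
φ(677) = 677 − 1 = 676.
φ(701) = 701 − 1 = 700.
φ(293763163) = 618 × 676 × 700 = 292437600.

292437600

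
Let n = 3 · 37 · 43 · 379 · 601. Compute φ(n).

φ(1087189167) = 1087189167 · (1 − 1/3) · (1 − 1/37) · (1 − 1/43) · (1 − 1/379) · (1 − 1/601)
       = 1087189167 · 685843200/1087189167 = 685843200.

685843200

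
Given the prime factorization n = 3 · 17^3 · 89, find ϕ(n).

φ(1311771) = 1311771 · (1 − 1/3) · (1 − 1/17) · (1 − 1/89)
       = 1311771 · 2816/4539 = 813824.

813824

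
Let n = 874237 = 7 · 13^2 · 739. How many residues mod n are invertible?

φ(874237) = 874237 · (1 − 1/7) · (1 − 1/13) · (1 − 1/739)
       = 874237 · 53136/67249 = 690768.

690768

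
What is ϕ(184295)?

134400

Factor 184295: 184295 = 5 × 29 × 31 × 41.
φ(184295) = 184295 · (1 − 1/5) · (1 − 1/29) · (1 − 1/31) · (1 − 1/41)
       = 184295 · 134400/184295 = 134400.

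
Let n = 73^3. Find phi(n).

383688

φ(73^3) = 73^3 − 73^2 = 389017 − 5329 = 383688.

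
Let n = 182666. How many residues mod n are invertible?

75240

First factor: 182666 = 2 × 11 × 19^2 × 23.
φ(182666) = 182666 · (1 − 1/2) · (1 − 1/11) · (1 − 1/19) · (1 − 1/23)
       = 182666 · 3960/9614 = 75240.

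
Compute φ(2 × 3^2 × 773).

4632

φ(2) = 2 − 1 = 1.
φ(3^2) = 3^2 − 3^1 = 9 − 3 = 6.
φ(773) = 773 − 1 = 772.
φ(13914) = 1 × 6 × 772 = 4632.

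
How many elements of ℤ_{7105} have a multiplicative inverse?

4704

Prime factorization: 7105 = 5 × 7^2 × 29.
φ(5) = 5 − 1 = 4.
φ(7^2) = 7^2 − 7^1 = 49 − 7 = 42.
φ(29) = 29 − 1 = 28.
Since φ is multiplicative, φ(7105) = 4 · 42 · 28 = 4704.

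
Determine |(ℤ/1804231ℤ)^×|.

1425600

First factor: 1804231 = 11^2 * 13 * 31 * 37.
φ(11^2) = 11^2 − 11^1 = 121 − 11 = 110.
φ(13) = 13 − 1 = 12.
φ(31) = 31 − 1 = 30.
φ(37) = 37 − 1 = 36.
Since φ is multiplicative, φ(1804231) = 110 · 12 · 30 · 36 = 1425600.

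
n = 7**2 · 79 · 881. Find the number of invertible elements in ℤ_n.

φ(7^2) = 7^1·(7−1) = 7·6 = 42.
φ(79) = 79 − 1 = 78.
φ(881) = 881 − 1 = 880.
φ(3410351) = 42 × 78 × 880 = 2882880.

2882880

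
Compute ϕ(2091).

1280

Factor 2091: 2091 = 3 * 17 * 41.
φ(2091) = 2091 · (1 − 1/3) · (1 − 1/17) · (1 − 1/41)
       = 2091 · 1280/2091 = 1280.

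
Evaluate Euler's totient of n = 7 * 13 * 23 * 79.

123552

φ(7) = 7 − 1 = 6.
φ(13) = 13 − 1 = 12.
φ(23) = 23 − 1 = 22.
φ(79) = 79 − 1 = 78.
Multiply: 6 · 12 · 22 · 78 = 123552.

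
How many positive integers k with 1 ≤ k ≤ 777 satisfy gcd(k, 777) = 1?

432

Factor 777: 777 = 3 × 7 × 37.
φ(3) = 3 − 1 = 2.
φ(7) = 7 − 1 = 6.
φ(37) = 37 − 1 = 36.
φ(777) = 2 × 6 × 36 = 432.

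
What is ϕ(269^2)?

72092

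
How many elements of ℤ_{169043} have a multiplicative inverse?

129600

169043 = 7 * 19 * 31 * 41.
φ(169043) = 169043 · (1 − 1/7) · (1 − 1/19) · (1 − 1/31) · (1 − 1/41)
       = 169043 · 129600/169043 = 129600.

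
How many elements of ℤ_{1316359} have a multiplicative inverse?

1118040

1316359 = 11^3 · 23 · 43.
φ(1316359) = 1316359 · (1 − 1/11) · (1 − 1/23) · (1 − 1/43)
       = 1316359 · 9240/10879 = 1118040.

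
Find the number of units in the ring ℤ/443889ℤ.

443889 = 3^2 · 31 · 37 · 43.
φ(3^2) = 3^2 − 3^1 = 9 − 3 = 6.
φ(31) = 31 − 1 = 30.
φ(37) = 37 − 1 = 36.
φ(43) = 43 − 1 = 42.
Since φ is multiplicative, φ(443889) = 6 · 30 · 36 · 42 = 272160.

272160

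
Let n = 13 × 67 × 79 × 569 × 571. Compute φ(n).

φ(13) = 13 − 1 = 12.
φ(67) = 67 − 1 = 66.
φ(79) = 79 − 1 = 78.
φ(569) = 569 − 1 = 568.
φ(571) = 571 − 1 = 570.
Multiply: 12 · 66 · 78 · 568 · 570 = 20000597760.

20000597760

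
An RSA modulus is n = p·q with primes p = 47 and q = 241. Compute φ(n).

11040

For distinct primes, φ(pq) = (p−1)(q−1) = 46 × 240 = 11040.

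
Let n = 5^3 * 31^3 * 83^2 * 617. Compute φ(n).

φ(15828379097875) = 15828379097875 · (1 − 1/5) · (1 − 1/31) · (1 − 1/83) · (1 − 1/617)
       = 15828379097875 · 6061440/7937705 = 12086965968000.

12086965968000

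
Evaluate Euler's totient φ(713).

713 = 23 × 31.
φ(713) = 713 · (1 − 1/23) · (1 − 1/31)
       = 713 · 660/713 = 660.

660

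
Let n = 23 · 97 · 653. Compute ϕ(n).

1377024

φ(1456843) = 1456843 · (1 − 1/23) · (1 − 1/97) · (1 − 1/653)
       = 1456843 · 1377024/1456843 = 1377024.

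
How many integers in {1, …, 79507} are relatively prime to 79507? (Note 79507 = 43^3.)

77658

φ(79507) = 79507 · (1 − 1/43)
       = 79507 · 42/43 = 77658.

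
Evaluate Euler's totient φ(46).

Factor 46: 46 = 2 · 23.
φ(46) = 46 · (1 − 1/2) · (1 − 1/23)
       = 46 · 22/46 = 22.

22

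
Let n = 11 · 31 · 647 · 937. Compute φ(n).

φ(11) = 11 − 1 = 10.
φ(31) = 31 − 1 = 30.
φ(647) = 647 − 1 = 646.
φ(937) = 937 − 1 = 936.
φ(206727499) = 10 × 30 × 646 × 936 = 181396800.

181396800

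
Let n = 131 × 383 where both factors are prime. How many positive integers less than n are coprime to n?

φ(n) = (p − 1)(q − 1) = (131−1)(383−1) = 130·382 = 49660.

49660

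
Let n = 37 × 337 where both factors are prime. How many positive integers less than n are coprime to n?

12096

φ(pq) = (p−1)(q−1) = 36 · 336 = 12096.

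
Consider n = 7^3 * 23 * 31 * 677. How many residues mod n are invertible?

131171040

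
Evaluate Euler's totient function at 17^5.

φ(17^5) = 17^5 − 17^4 = 1419857 − 83521 = 1336336.

1336336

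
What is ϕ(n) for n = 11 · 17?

160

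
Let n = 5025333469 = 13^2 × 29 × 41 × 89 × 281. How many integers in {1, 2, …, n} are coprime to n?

4305100800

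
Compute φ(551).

Prime factorization: 551 = 19 · 29.
φ(551) = 551 · (1 − 1/19) · (1 − 1/29)
       = 551 · 504/551 = 504.

504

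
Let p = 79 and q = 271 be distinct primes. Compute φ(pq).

21060

For distinct primes, φ(pq) = (p−1)(q−1) = 78 × 270 = 21060.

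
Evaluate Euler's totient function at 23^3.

11638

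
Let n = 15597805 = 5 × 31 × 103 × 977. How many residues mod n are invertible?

11946240

φ(15597805) = 15597805 · (1 − 1/5) · (1 − 1/31) · (1 − 1/103) · (1 − 1/977)
       = 15597805 · 11946240/15597805 = 11946240.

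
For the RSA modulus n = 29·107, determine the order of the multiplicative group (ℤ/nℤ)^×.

2968

φ(3103) = 3103 · (1 − 1/29) · (1 − 1/107)
       = 3103 · 2968/3103 = 2968.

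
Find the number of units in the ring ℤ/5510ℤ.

5510 = 2 · 5 · 19 · 29.
φ(2) = 2 − 1 = 1.
φ(5) = 5 − 1 = 4.
φ(19) = 19 − 1 = 18.
φ(29) = 29 − 1 = 28.
φ(5510) = 1 × 4 × 18 × 28 = 2016.

2016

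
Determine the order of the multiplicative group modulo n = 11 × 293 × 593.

φ(1911239) = 1911239 · (1 − 1/11) · (1 − 1/293) · (1 − 1/593)
       = 1911239 · 1728640/1911239 = 1728640.

1728640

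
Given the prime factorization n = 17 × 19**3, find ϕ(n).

103968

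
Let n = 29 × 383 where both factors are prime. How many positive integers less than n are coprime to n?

10696

φ(29) = 29 − 1 = 28.
φ(383) = 383 − 1 = 382.
Multiply: 28 · 382 = 10696.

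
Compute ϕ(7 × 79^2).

φ(7) = 7 − 1 = 6.
φ(79^2) = 79^1·(79−1) = 79·78 = 6162.
Since φ is multiplicative, φ(43687) = 6 · 6162 = 36972.

36972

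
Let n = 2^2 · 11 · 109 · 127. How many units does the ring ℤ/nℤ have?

φ(609092) = 609092 · (1 − 1/2) · (1 − 1/11) · (1 − 1/109) · (1 − 1/127)
       = 609092 · 136080/304546 = 272160.

272160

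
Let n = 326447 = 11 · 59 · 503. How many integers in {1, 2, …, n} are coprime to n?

φ(11) = 11 − 1 = 10.
φ(59) = 59 − 1 = 58.
φ(503) = 503 − 1 = 502.
φ(326447) = 10 × 58 × 502 = 291160.

291160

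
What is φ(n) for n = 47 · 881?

φ(47) = 47 − 1 = 46.
φ(881) = 881 − 1 = 880.
Since φ is multiplicative, φ(41407) = 46 · 880 = 40480.

40480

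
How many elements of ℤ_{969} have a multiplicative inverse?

969 = 3 * 17 * 19.
φ(3) = 3 − 1 = 2.
φ(17) = 17 − 1 = 16.
φ(19) = 19 − 1 = 18.
Since φ is multiplicative, φ(969) = 2 · 16 · 18 = 576.

576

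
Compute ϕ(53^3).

146068

φ(148877) = 148877 · (1 − 1/53)
       = 148877 · 52/53 = 146068.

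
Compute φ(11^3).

1210

φ(1331) = 1331 · (1 − 1/11)
       = 1331 · 10/11 = 1210.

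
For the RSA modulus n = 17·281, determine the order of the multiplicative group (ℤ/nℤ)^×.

4480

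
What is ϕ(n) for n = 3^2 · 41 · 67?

φ(24723) = 24723 · (1 − 1/3) · (1 − 1/41) · (1 − 1/67)
       = 24723 · 5280/8241 = 15840.

15840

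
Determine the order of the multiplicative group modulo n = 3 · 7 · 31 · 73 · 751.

φ(35689773) = 35689773 · (1 − 1/3) · (1 − 1/7) · (1 − 1/31) · (1 − 1/73) · (1 − 1/751)
       = 35689773 · 19440000/35689773 = 19440000.

19440000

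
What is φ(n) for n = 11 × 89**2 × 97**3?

70743636480

φ(11) = 11 − 1 = 10.
φ(89^2) = 89^2 − 89^1 = 7921 − 89 = 7832.
φ(97^3) = 97^2·(97−1) = 9409·96 = 903264.
Multiply: 10 · 7832 · 903264 = 70743636480.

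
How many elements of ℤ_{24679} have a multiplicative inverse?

22176

Prime factorization: 24679 = 23 · 29 · 37.
φ(23) = 23 − 1 = 22.
φ(29) = 29 − 1 = 28.
φ(37) = 37 − 1 = 36.
φ(24679) = 22 × 28 × 36 = 22176.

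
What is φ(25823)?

Prime factorization: 25823 = 7**2 * 17 * 31.
φ(25823) = 25823 · (1 − 1/7) · (1 − 1/17) · (1 − 1/31)
       = 25823 · 2880/3689 = 20160.

20160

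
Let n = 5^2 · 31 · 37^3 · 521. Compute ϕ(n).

φ(5^2) = 5^2 − 5^1 = 25 − 5 = 20.
φ(31) = 31 − 1 = 30.
φ(37^3) = 37^2·(37−1) = 1369·36 = 49284.
φ(521) = 521 − 1 = 520.
Since φ is multiplicative, φ(20452415075) = 20 · 30 · 49284 · 520 = 15376608000.

15376608000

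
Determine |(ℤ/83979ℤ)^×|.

45360

Factor 83979: 83979 = 3^2 * 7 * 31 * 43.
φ(3^2) = 3^1·(3−1) = 3·2 = 6.
φ(7) = 7 − 1 = 6.
φ(31) = 31 − 1 = 30.
φ(43) = 43 − 1 = 42.
Since φ is multiplicative, φ(83979) = 6 · 6 · 30 · 42 = 45360.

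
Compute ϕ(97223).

72576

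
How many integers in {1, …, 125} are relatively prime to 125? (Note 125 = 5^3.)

100

φ(5^3) = 5^2·(5−1) = 25·4 = 100.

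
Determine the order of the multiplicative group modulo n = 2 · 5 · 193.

768

φ(1930) = 1930 · (1 − 1/2) · (1 − 1/5) · (1 − 1/193)
       = 1930 · 768/1930 = 768.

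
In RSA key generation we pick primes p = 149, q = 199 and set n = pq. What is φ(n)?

29304

φ(29651) = 29651 · (1 − 1/149) · (1 − 1/199)
       = 29651 · 29304/29651 = 29304.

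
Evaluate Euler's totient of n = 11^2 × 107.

φ(12947) = 12947 · (1 − 1/11) · (1 − 1/107)
       = 12947 · 1060/1177 = 11660.

11660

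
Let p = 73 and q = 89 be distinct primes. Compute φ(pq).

6336

φ(n) = (p − 1)(q − 1) = (73−1)(89−1) = 72·88 = 6336.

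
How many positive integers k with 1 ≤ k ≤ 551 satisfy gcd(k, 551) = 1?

551 = 19 * 29.
φ(19) = 19 − 1 = 18.
φ(29) = 29 − 1 = 28.
φ(551) = 18 × 28 = 504.

504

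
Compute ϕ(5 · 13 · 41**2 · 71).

5510400

φ(5) = 5 − 1 = 4.
φ(13) = 13 − 1 = 12.
φ(41^2) = 41^2 − 41^1 = 1681 − 41 = 1640.
φ(71) = 71 − 1 = 70.
φ(7757815) = 4 × 12 × 1640 × 70 = 5510400.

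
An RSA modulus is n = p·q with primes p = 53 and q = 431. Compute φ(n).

22360

φ(22843) = 22843 · (1 − 1/53) · (1 − 1/431)
       = 22843 · 22360/22843 = 22360.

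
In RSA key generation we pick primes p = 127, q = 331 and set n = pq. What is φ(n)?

For distinct primes, φ(pq) = (p−1)(q−1) = 126 × 330 = 41580.

41580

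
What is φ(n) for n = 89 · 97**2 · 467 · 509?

φ(89) = 89 − 1 = 88.
φ(97^2) = 97^2 − 97^1 = 9409 − 97 = 9312.
φ(467) = 467 − 1 = 466.
φ(509) = 509 − 1 = 508.
φ(199052729903) = 88 × 9312 × 466 × 508 = 193988179968.

193988179968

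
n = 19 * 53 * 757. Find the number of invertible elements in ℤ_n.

707616

φ(762299) = 762299 · (1 − 1/19) · (1 − 1/53) · (1 − 1/757)
       = 762299 · 707616/762299 = 707616.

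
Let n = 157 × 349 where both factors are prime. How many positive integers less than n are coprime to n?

54288

φ(n) = (p − 1)(q − 1) = (157−1)(349−1) = 156·348 = 54288.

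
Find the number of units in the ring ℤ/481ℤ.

Prime factorization: 481 = 13 × 37.
φ(13) = 13 − 1 = 12.
φ(37) = 37 − 1 = 36.
Multiply: 12 · 36 = 432.

432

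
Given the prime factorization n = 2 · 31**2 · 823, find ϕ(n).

φ(2) = 2 − 1 = 1.
φ(31^2) = 31^1·(31−1) = 31·30 = 930.
φ(823) = 823 − 1 = 822.
φ(1581806) = 1 × 930 × 822 = 764460.

764460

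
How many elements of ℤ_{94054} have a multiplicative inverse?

43200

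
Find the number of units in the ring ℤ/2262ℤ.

Prime factorization: 2262 = 2 · 3 · 13 · 29.
φ(2262) = 2262 · (1 − 1/2) · (1 − 1/3) · (1 − 1/13) · (1 − 1/29)
       = 2262 · 672/2262 = 672.

672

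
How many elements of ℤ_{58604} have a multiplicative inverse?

Prime factorization: 58604 = 2**2 · 7**2 · 13 · 23.
φ(58604) = 58604 · (1 − 1/2) · (1 − 1/7) · (1 − 1/13) · (1 − 1/23)
       = 58604 · 1584/4186 = 22176.

22176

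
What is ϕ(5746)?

2496

Prime factorization: 5746 = 2 * 13^2 * 17.
φ(2) = 2 − 1 = 1.
φ(13^2) = 13^2 − 13^1 = 169 − 13 = 156.
φ(17) = 17 − 1 = 16.
Multiply: 1 · 156 · 16 = 2496.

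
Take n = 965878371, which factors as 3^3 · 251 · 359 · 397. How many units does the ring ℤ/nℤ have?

637956000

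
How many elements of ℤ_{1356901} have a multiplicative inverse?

1010880

1356901 = 7 × 13^2 × 31 × 37.
φ(7) = 7 − 1 = 6.
φ(13^2) = 13^1·(13−1) = 13·12 = 156.
φ(31) = 31 − 1 = 30.
φ(37) = 37 − 1 = 36.
Since φ is multiplicative, φ(1356901) = 6 · 156 · 30 · 36 = 1010880.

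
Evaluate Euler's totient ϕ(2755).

Factor 2755: 2755 = 5 · 19 · 29.
φ(5) = 5 − 1 = 4.
φ(19) = 19 − 1 = 18.
φ(29) = 29 − 1 = 28.
φ(2755) = 4 × 18 × 28 = 2016.

2016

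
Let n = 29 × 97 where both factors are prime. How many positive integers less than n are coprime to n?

2688

For distinct primes, φ(pq) = (p−1)(q−1) = 28 × 96 = 2688.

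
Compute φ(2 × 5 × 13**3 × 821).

φ(2) = 2 − 1 = 1.
φ(5) = 5 − 1 = 4.
φ(13^3) = 13^3 − 13^2 = 2197 − 169 = 2028.
φ(821) = 821 − 1 = 820.
φ(18037370) = 1 × 4 × 2028 × 820 = 6651840.

6651840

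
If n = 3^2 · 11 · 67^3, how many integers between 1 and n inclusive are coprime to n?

17776440

φ(3^2) = 3^2 − 3^1 = 9 − 3 = 6.
φ(11) = 11 − 1 = 10.
φ(67^3) = 67^2·(67−1) = 4489·66 = 296274.
Since φ is multiplicative, φ(29775537) = 6 · 10 · 296274 = 17776440.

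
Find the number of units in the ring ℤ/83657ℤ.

First factor: 83657 = 7 · 17 · 19 · 37.
φ(7) = 7 − 1 = 6.
φ(17) = 17 − 1 = 16.
φ(19) = 19 − 1 = 18.
φ(37) = 37 − 1 = 36.
Since φ is multiplicative, φ(83657) = 6 · 16 · 18 · 36 = 62208.

62208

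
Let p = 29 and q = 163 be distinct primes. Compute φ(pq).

φ(4727) = 4727 · (1 − 1/29) · (1 − 1/163)
       = 4727 · 4536/4727 = 4536.

4536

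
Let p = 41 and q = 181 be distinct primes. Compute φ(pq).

φ(pq) = (p−1)(q−1) = 40 · 180 = 7200.

7200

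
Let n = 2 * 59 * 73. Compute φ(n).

4176

φ(2) = 2 − 1 = 1.
φ(59) = 59 − 1 = 58.
φ(73) = 73 − 1 = 72.
Multiply: 1 · 58 · 72 = 4176.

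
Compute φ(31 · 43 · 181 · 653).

147873600

φ(31) = 31 − 1 = 30.
φ(43) = 43 − 1 = 42.
φ(181) = 181 − 1 = 180.
φ(653) = 653 − 1 = 652.
φ(157551269) = 30 × 42 × 180 × 652 = 147873600.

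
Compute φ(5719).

4536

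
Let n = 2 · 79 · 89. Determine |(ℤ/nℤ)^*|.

6864

φ(14062) = 14062 · (1 − 1/2) · (1 − 1/79) · (1 − 1/89)
       = 14062 · 6864/14062 = 6864.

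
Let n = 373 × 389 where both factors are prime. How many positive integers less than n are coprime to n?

144336

φ(373) = 373 − 1 = 372.
φ(389) = 389 − 1 = 388.
φ(145097) = 372 × 388 = 144336.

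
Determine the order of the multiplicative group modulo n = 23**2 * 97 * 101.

φ(5182613) = 5182613 · (1 − 1/23) · (1 − 1/97) · (1 − 1/101)
       = 5182613 · 211200/225331 = 4857600.

4857600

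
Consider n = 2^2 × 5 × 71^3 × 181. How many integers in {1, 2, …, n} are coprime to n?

508132800

φ(2^2) = 2^1·(2−1) = 2·1 = 2.
φ(5) = 5 − 1 = 4.
φ(71^3) = 71^3 − 71^2 = 357911 − 5041 = 352870.
φ(181) = 181 − 1 = 180.
Multiply: 2 · 4 · 352870 · 180 = 508132800.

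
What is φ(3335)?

Factor 3335: 3335 = 5 · 23 · 29.
φ(3335) = 3335 · (1 − 1/5) · (1 − 1/23) · (1 − 1/29)
       = 3335 · 2464/3335 = 2464.

2464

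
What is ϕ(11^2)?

110

φ(121) = 121 · (1 − 1/11)
       = 121 · 10/11 = 110.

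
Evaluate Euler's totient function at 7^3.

294

φ(343) = 343 · (1 − 1/7)
       = 343 · 6/7 = 294.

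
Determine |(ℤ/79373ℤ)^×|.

59136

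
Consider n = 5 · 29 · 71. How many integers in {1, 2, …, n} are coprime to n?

φ(10295) = 10295 · (1 − 1/5) · (1 − 1/29) · (1 − 1/71)
       = 10295 · 7840/10295 = 7840.

7840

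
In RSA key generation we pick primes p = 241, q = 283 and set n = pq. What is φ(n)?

φ(pq) = (p−1)(q−1) = 240 · 282 = 67680.

67680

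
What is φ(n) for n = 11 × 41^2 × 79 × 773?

φ(11) = 11 − 1 = 10.
φ(41^2) = 41^1·(41−1) = 41·40 = 1640.
φ(79) = 79 − 1 = 78.
φ(773) = 773 − 1 = 772.
φ(1129189897) = 10 × 1640 × 78 × 772 = 987542400.

987542400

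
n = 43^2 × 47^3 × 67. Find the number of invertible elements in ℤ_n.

φ(12861904709) = 12861904709 · (1 − 1/43) · (1 − 1/47) · (1 − 1/67)
       = 12861904709 · 127512/135407 = 12111982344.

12111982344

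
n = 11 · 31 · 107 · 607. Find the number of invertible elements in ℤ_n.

φ(11) = 11 − 1 = 10.
φ(31) = 31 − 1 = 30.
φ(107) = 107 − 1 = 106.
φ(607) = 607 − 1 = 606.
Since φ is multiplicative, φ(22147609) = 10 · 30 · 106 · 606 = 19270800.

19270800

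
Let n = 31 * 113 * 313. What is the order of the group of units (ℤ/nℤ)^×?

φ(31) = 31 − 1 = 30.
φ(113) = 113 − 1 = 112.
φ(313) = 313 − 1 = 312.
Since φ is multiplicative, φ(1096439) = 30 · 112 · 312 = 1048320.

1048320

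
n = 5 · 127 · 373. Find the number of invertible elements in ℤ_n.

φ(236855) = 236855 · (1 − 1/5) · (1 − 1/127) · (1 − 1/373)
       = 236855 · 187488/236855 = 187488.

187488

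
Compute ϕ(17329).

First factor: 17329 = 13 × 31 × 43.
φ(13) = 13 − 1 = 12.
φ(31) = 31 − 1 = 30.
φ(43) = 43 − 1 = 42.
Since φ is multiplicative, φ(17329) = 12 · 30 · 42 = 15120.

15120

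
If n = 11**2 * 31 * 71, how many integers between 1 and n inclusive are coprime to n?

231000

φ(11^2) = 11^2 − 11^1 = 121 − 11 = 110.
φ(31) = 31 − 1 = 30.
φ(71) = 71 − 1 = 70.
Multiply: 110 · 30 · 70 = 231000.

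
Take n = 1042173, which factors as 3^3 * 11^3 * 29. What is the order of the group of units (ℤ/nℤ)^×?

φ(3^3) = 3^2·(3−1) = 9·2 = 18.
φ(11^3) = 11^2·(11−1) = 121·10 = 1210.
φ(29) = 29 − 1 = 28.
Multiply: 18 · 1210 · 28 = 609840.

609840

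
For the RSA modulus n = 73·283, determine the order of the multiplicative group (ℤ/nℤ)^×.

For distinct primes, φ(pq) = (p−1)(q−1) = 72 × 282 = 20304.

20304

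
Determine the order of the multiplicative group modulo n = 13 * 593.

φ(7709) = 7709 · (1 − 1/13) · (1 − 1/593)
       = 7709 · 7104/7709 = 7104.

7104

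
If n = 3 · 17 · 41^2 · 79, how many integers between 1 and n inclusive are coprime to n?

φ(3) = 3 − 1 = 2.
φ(17) = 17 − 1 = 16.
φ(41^2) = 41^2 − 41^1 = 1681 − 41 = 1640.
φ(79) = 79 − 1 = 78.
φ(6772749) = 2 × 16 × 1640 × 78 = 4093440.

4093440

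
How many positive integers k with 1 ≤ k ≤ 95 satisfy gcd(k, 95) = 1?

72

First factor: 95 = 5 · 19.
φ(95) = 95 · (1 − 1/5) · (1 − 1/19)
       = 95 · 72/95 = 72.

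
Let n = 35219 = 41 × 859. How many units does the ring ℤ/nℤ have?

34320

φ(41) = 41 − 1 = 40.
φ(859) = 859 − 1 = 858.
Multiply: 40 · 858 = 34320.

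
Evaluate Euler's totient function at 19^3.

6498

φ(19^3) = 19^3 − 19^2 = 6859 − 361 = 6498.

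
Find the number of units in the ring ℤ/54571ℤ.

48400

Prime factorization: 54571 = 11^3 · 41.
φ(11^3) = 11^3 − 11^2 = 1331 − 121 = 1210.
φ(41) = 41 − 1 = 40.
Since φ is multiplicative, φ(54571) = 1210 · 40 = 48400.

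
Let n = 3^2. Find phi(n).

6

φ(9) = 9 · (1 − 1/3)
       = 9 · 2/3 = 6.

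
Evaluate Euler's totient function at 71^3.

352870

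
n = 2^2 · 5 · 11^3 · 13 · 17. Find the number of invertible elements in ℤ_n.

φ(5883020) = 5883020 · (1 − 1/2) · (1 − 1/5) · (1 − 1/11) · (1 − 1/13) · (1 − 1/17)
       = 5883020 · 7680/24310 = 1858560.

1858560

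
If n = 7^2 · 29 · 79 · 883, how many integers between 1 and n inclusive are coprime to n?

80904096

φ(7^2) = 7^2 − 7^1 = 49 − 7 = 42.
φ(29) = 29 − 1 = 28.
φ(79) = 79 − 1 = 78.
φ(883) = 883 − 1 = 882.
Since φ is multiplicative, φ(99124697) = 42 · 28 · 78 · 882 = 80904096.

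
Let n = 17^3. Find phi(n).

4624

φ(17^3) = 17^3 − 17^2 = 4913 − 289 = 4624.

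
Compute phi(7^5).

14406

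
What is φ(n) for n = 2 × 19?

φ(2) = 2 − 1 = 1.
φ(19) = 19 − 1 = 18.
Multiply: 1 · 18 = 18.

18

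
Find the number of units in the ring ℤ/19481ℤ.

14520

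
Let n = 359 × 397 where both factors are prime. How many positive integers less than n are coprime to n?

φ(142523) = 142523 · (1 − 1/359) · (1 − 1/397)
       = 142523 · 141768/142523 = 141768.

141768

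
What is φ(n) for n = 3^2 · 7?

φ(3^2) = 3^1·(3−1) = 3·2 = 6.
φ(7) = 7 − 1 = 6.
Multiply: 6 · 6 = 36.

36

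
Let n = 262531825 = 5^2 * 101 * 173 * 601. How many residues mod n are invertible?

206400000

φ(5^2) = 5^1·(5−1) = 5·4 = 20.
φ(101) = 101 − 1 = 100.
φ(173) = 173 − 1 = 172.
φ(601) = 601 − 1 = 600.
Since φ is multiplicative, φ(262531825) = 20 · 100 · 172 · 600 = 206400000.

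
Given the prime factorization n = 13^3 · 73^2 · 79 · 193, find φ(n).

φ(178509024811) = 178509024811 · (1 − 1/13) · (1 − 1/73) · (1 − 1/79) · (1 − 1/193)
       = 178509024811 · 12939264/14469403 = 159631699968.

159631699968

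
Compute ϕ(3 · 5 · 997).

φ(14955) = 14955 · (1 − 1/3) · (1 − 1/5) · (1 − 1/997)
       = 14955 · 7968/14955 = 7968.

7968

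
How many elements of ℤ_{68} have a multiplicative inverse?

68 = 2^2 · 17.
φ(2^2) = 2^1·(2−1) = 2·1 = 2.
φ(17) = 17 − 1 = 16.
Since φ is multiplicative, φ(68) = 2 · 16 = 32.

32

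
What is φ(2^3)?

4

φ(8) = 8 · (1 − 1/2)
       = 8 · 1/2 = 4.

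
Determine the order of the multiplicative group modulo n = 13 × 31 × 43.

15120

φ(13) = 13 − 1 = 12.
φ(31) = 31 − 1 = 30.
φ(43) = 43 − 1 = 42.
φ(17329) = 12 × 30 × 42 = 15120.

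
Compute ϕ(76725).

First factor: 76725 = 3^2 × 5^2 × 11 × 31.
φ(76725) = 76725 · (1 − 1/3) · (1 − 1/5) · (1 − 1/11) · (1 − 1/31)
       = 76725 · 2400/5115 = 36000.

36000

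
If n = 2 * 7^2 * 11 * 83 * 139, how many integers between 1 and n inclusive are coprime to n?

4752720

φ(12436886) = 12436886 · (1 − 1/2) · (1 − 1/7) · (1 − 1/11) · (1 − 1/83) · (1 − 1/139)
       = 12436886 · 678960/1776698 = 4752720.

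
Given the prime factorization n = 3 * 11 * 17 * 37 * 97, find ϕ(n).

1105920

φ(2013429) = 2013429 · (1 − 1/3) · (1 − 1/11) · (1 − 1/17) · (1 − 1/37) · (1 − 1/97)
       = 2013429 · 1105920/2013429 = 1105920.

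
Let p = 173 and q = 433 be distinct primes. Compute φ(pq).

74304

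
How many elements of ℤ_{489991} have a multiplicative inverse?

Factor 489991: 489991 = 17 × 19 × 37 × 41.
φ(17) = 17 − 1 = 16.
φ(19) = 19 − 1 = 18.
φ(37) = 37 − 1 = 36.
φ(41) = 41 − 1 = 40.
φ(489991) = 16 × 18 × 36 × 40 = 414720.

414720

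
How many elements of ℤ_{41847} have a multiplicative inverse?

24192

41847 = 3 * 13 * 29 * 37.
φ(41847) = 41847 · (1 − 1/3) · (1 − 1/13) · (1 − 1/29) · (1 − 1/37)
       = 41847 · 24192/41847 = 24192.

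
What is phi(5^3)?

100

φ(5^3) = 5^2·(5−1) = 25·4 = 100.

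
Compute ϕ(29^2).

812

φ(841) = 841 · (1 − 1/29)
       = 841 · 28/29 = 812.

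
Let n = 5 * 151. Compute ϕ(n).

600

φ(5) = 5 − 1 = 4.
φ(151) = 151 − 1 = 150.
Multiply: 4 · 150 = 600.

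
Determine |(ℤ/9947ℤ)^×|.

First factor: 9947 = 7^3 × 29.
φ(7^3) = 7^2·(7−1) = 49·6 = 294.
φ(29) = 29 − 1 = 28.
φ(9947) = 294 × 28 = 8232.

8232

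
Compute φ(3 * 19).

φ(3) = 3 − 1 = 2.
φ(19) = 19 − 1 = 18.
Since φ is multiplicative, φ(57) = 2 · 18 = 36.

36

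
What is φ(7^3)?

294

φ(343) = 343 · (1 − 1/7)
       = 343 · 6/7 = 294.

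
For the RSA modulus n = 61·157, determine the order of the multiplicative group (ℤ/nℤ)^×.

9360

φ(9577) = 9577 · (1 − 1/61) · (1 − 1/157)
       = 9577 · 9360/9577 = 9360.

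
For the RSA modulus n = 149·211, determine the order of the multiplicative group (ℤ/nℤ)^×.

φ(pq) = (p−1)(q−1) = 148 · 210 = 31080.

31080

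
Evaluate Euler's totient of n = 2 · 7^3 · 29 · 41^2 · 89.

1188042240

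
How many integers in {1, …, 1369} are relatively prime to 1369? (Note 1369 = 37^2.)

φ(37^2) = 37^2 − 37^1 = 1369 − 37 = 1332.

1332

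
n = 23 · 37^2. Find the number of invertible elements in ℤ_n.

29304

φ(31487) = 31487 · (1 − 1/23) · (1 − 1/37)
       = 31487 · 792/851 = 29304.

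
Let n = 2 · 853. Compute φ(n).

φ(1706) = 1706 · (1 − 1/2) · (1 − 1/853)
       = 1706 · 852/1706 = 852.

852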